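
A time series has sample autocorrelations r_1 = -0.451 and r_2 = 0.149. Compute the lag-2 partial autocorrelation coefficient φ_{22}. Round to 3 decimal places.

φ_{22} = (r_2 − r_1²) / (1 − r_1²)
r_1² = (-0.451)² = 0.203401
Numerator = 0.149 − 0.2034 = -0.0544; denominator = 1 − 0.2034 = 0.7966
φ_{22} = -0.0544 / 0.7966 = -0.068

-0.068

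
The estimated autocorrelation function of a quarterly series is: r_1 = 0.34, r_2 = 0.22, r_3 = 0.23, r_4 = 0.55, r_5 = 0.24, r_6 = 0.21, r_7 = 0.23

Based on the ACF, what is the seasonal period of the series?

4

The largest autocorrelation is r_4 = 0.55; the remaining lags stay at or below 0.34. The elevated value at lag 1 (0.34), dropping to 0.22 at lag 2, reflects decaying short-term dependence rather than seasonality.
The dominant spike at lag 4 indicates a seasonal period of 4.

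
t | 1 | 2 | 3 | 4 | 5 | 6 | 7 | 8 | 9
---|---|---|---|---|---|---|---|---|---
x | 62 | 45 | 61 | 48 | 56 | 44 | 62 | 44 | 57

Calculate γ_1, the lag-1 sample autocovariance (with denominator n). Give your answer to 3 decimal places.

-45.956

Mean x̄ = (62 + 45 + 61 + 48 + 56 + 44 + 62 + 44 + 57)/9 = 53.2222
Σ_{t=1}^{8}(x_t−x̄)(x_{t+1}−x̄) = -413.6049
γ_1 = -413.6049 / 9 = -45.956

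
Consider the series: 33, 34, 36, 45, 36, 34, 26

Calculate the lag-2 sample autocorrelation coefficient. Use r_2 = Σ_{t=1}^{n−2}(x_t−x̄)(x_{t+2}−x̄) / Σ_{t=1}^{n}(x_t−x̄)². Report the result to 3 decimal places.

-0.150

Mean x̄ = (33 + 34 + 36 + 45 + 36 + 34 + 26)/7 = 34.8571
Deviations from mean: -1.8571, -0.8571, 1.1429, 10.1429, 1.1429, -0.8571, -8.8571
Σ(x_t−x̄)(x_{t+2}−x̄) = (-2.1224) + (-8.6939) + (1.3061) + (-8.6939) + (-10.1224) = -28.3265
Denominator Σ(x_t−x̄)² = 188.8571
r_2 = -28.3265 / 188.8571 = -0.150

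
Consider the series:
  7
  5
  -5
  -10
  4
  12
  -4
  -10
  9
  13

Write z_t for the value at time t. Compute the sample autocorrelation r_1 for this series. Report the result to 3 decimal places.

Mean z̄ = (7 + 5 − 5 − 10 + 4 + 12 − 4 − 10 + 9 + 13)/10 = 2.1000
Numerator Σ_{t=1}^{9}(z_t−z̄)(z_{t+1}−z̄) = 80.4900
Denominator Σ(z_t−z̄)² = 680.9000
r_1 = 80.4900 / 680.9000 = 0.118

0.118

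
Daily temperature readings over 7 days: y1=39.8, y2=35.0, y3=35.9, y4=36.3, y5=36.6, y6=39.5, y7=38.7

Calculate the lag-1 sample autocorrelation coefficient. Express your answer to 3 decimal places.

0.065

Mean ȳ = (39.8 + 35.0 + 35.9 + 36.3 + 36.6 + 39.5 + 38.7)/7 = 37.4000
Σ(y_t−ȳ)(y_{t+1}−ȳ) = (-5.7600) + (3.6000) + (1.6500) + (0.8800) + (-1.6800) + (2.7300) = 1.4200
Denominator Σ(y_t−ȳ)² = 21.7200
r_1 = 1.4200 / 21.7200 = 0.065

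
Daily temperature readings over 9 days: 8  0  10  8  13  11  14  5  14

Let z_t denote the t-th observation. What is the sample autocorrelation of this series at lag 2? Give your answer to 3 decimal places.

0.262

Mean z̄ = (8 + 0 + 10 + 8 + 13 + 11 + 14 + 5 + 14)/9 = 9.2222
Numerator Σ_{t=1}^{7}(z_t−z̄)(z_{t+2}−z̄) = 44.4568
Denominator Σ(z_t−z̄)² = 169.5556
r_2 = 44.4568 / 169.5556 = 0.262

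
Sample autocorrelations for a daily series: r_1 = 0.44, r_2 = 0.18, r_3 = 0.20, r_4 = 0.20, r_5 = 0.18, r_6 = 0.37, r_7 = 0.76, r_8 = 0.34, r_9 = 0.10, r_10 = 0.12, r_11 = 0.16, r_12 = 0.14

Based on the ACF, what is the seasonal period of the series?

The largest autocorrelation is r_7 = 0.76; the remaining lags stay at or below 0.44. The elevated value at lag 1 (0.44), dropping to 0.18 at lag 2, reflects decaying short-term dependence rather than seasonality.
The dominant spike at lag 7 indicates a seasonal period of 7.

7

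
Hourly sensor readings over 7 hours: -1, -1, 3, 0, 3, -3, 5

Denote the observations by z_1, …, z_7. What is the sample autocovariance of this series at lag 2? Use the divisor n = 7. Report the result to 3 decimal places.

Mean z̄ = (-1 − 1 + 3 + 0 + 3 − 3 + 5)/7 = 0.8571
Σ_{t=1}^{5}(z_t−z̄)(z_{t+2}−z̄) = 14.3878
γ_2 = 14.3878 / 7 = 2.055

2.055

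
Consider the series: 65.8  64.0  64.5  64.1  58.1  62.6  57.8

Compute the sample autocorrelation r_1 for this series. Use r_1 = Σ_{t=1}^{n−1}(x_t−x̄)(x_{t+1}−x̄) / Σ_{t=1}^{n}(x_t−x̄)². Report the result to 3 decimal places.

Mean x̄ = (65.8 + 64.0 + 64.5 + 64.1 + 58.1 + 62.6 + 57.8)/7 = 62.4143
Deviations from mean: 3.3857, 1.5857, 2.0857, 1.6857, -4.3143, 0.1857, -4.6143
Σ(x_t−x̄)(x_{t+1}−x̄) = (5.3688) + (3.3073) + (3.5159) + (-7.2727) + (-0.8012) + (-0.8569) = 3.2612
Denominator Σ(x_t−x̄)² = 61.1086
r_1 = 3.2612 / 61.1086 = 0.053

0.053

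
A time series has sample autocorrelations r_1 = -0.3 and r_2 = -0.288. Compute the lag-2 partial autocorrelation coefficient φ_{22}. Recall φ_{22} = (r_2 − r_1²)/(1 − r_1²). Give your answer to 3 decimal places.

-0.415

φ_{22} = (r_2 − r_1²) / (1 − r_1²)
r_1² = (-0.3)² = 0.09
Numerator = -0.288 − 0.0900 = -0.3780; denominator = 1 − 0.0900 = 0.9100
φ_{22} = -0.3780 / 0.9100 = -0.415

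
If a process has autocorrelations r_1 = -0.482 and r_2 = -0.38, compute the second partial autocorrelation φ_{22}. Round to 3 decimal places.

-0.798

φ_{22} = (r_2 − r_1²) / (1 − r_1²)
r_1² = (-0.482)² = 0.232324
Numerator = -0.38 − 0.2323 = -0.6123; denominator = 1 − 0.2323 = 0.7677
φ_{22} = -0.6123 / 0.7677 = -0.798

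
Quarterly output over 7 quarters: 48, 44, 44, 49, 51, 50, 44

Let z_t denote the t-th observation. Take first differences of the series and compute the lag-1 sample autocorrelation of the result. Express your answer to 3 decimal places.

0.221

First differences Δz: -4, 0, 5, 2, -1, -6
Mean of differences = -0.6667
Numerator Σ(Δz_t−Δz̄)(Δz_{t+1}−Δz̄) = 17.5556
Denominator Σ(Δz_t−Δz̄)² = 79.3333
r_1(Δz) = 17.5556 / 79.3333 = 0.221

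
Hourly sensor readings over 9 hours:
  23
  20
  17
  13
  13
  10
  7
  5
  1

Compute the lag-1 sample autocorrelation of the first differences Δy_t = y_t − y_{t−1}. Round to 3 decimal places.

First differences Δy: -3, -3, -4, 0, -3, -3, -2, -4
Mean of differences = -2.7500
Numerator Σ(Δy_t−Δȳ)(Δy_{t+1}−Δȳ) = -4.8125
Denominator Σ(Δy_t−Δȳ)² = 11.5000
r_1(Δy) = -4.8125 / 11.5000 = -0.418

-0.418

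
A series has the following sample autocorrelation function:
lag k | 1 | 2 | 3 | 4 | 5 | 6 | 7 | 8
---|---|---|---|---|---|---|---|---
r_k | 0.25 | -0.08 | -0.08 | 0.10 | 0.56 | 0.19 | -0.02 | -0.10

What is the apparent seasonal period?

5

The largest autocorrelation is r_5 = 0.56; the remaining lags stay at or below 0.25.
The dominant spike at lag 5 indicates a seasonal period of 5.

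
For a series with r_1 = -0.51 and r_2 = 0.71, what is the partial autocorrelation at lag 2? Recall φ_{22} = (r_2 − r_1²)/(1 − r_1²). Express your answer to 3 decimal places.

0.608

φ_{22} = (r_2 − r_1²) / (1 − r_1²)
r_1² = (-0.51)² = 0.2601
Numerator = 0.71 − 0.2601 = 0.4499; denominator = 1 − 0.2601 = 0.7399
φ_{22} = 0.4499 / 0.7399 = 0.608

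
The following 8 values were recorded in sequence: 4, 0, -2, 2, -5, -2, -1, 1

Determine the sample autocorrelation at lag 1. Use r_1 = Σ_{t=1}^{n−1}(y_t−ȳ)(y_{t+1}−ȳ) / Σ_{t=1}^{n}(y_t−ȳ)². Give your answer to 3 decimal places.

Mean ȳ = (4 + 0 − 2 + 2 − 5 − 2 − 1 + 1)/8 = -0.3750
Deviations from mean: 4.3750, 0.3750, -1.6250, 2.3750, -4.6250, -1.6250, -0.6250, 1.3750
Σ(y_t−ȳ)(y_{t+1}−ȳ) = (1.6406) + (-0.6094) + (-3.8594) + (-10.9844) + (7.5156) + (1.0156) + (-0.8594) = -6.1406
Denominator Σ(y_t−ȳ)² = 53.8750
r_1 = -6.1406 / 53.8750 = -0.114

-0.114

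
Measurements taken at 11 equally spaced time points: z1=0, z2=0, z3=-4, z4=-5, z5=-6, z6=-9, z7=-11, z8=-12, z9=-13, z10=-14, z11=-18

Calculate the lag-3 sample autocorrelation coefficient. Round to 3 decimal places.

0.235

Mean z̄ = (0 + 0 − 4 − 5 − 6 − 9 − 11 − 12 − 13 − 14 − 18)/11 = -8.3636
Numerator Σ_{t=1}^{8}(z_t−z̄)(z_{t+3}−z̄) = 80.5124
Denominator Σ(z_t−z̄)² = 342.5455
r_3 = 80.5124 / 342.5455 = 0.235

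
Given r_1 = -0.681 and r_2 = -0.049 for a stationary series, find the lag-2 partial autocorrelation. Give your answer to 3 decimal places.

φ_{22} = (r_2 − r_1²) / (1 − r_1²)
r_1² = (-0.681)² = 0.463761
Numerator = -0.049 − 0.4638 = -0.5128; denominator = 1 − 0.4638 = 0.5362
φ_{22} = -0.5128 / 0.5362 = -0.956

-0.956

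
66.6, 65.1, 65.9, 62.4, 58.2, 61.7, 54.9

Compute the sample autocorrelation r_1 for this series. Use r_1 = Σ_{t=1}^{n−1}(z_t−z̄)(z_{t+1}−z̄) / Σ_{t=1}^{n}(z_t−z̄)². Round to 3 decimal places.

0.264

Mean z̄ = (66.6 + 65.1 + 65.9 + 62.4 + 58.2 + 61.7 + 54.9)/7 = 62.1143
Deviations from mean: 4.4857, 2.9857, 3.7857, 0.2857, -3.9143, -0.4143, -7.2143
Numerator Σ_{t=1}^{6}(z_t−z̄)(z_{t+1}−z̄) = 29.2698
Denominator Σ(z_t−z̄)² = 110.9886
r_1 = 29.2698 / 110.9886 = 0.264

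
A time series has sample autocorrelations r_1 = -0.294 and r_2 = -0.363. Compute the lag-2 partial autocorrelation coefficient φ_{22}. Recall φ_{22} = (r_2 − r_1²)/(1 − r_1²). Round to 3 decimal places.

-0.492

φ_{22} = (r_2 − r_1²) / (1 − r_1²)
r_1² = (-0.294)² = 0.086436
Numerator = -0.363 − 0.0864 = -0.4494; denominator = 1 − 0.0864 = 0.9136
φ_{22} = -0.4494 / 0.9136 = -0.492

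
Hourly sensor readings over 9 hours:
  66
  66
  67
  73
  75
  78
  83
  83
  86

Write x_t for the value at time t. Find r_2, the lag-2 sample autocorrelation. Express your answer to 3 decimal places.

0.401

Mean x̄ = (66 + 66 + 67 + 73 + 75 + 78 + 83 + 83 + 86)/9 = 75.2222
Σ(x_t−x̄)(x_{t+2}−x̄) = (75.8272) + (20.4938) + (1.8272) + (-6.1728) + (-1.7284) + (21.6049) + (83.8272) = 195.6790
Denominator Σ(x_t−x̄)² = 487.5556
r_2 = 195.6790 / 487.5556 = 0.401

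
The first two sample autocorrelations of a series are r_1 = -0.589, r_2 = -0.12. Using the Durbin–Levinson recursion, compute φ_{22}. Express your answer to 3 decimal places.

-0.715

φ_{22} = (r_2 − r_1²) / (1 − r_1²)
r_1² = (-0.589)² = 0.346921
Numerator = -0.12 − 0.3469 = -0.4669; denominator = 1 − 0.3469 = 0.6531
φ_{22} = -0.4669 / 0.6531 = -0.715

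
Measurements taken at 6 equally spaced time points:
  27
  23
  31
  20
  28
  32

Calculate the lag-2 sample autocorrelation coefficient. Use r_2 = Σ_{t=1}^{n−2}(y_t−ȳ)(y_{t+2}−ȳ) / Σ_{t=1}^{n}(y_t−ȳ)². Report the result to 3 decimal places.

Mean ȳ = (27 + 23 + 31 + 20 + 28 + 32)/6 = 26.8333
Deviations from mean: 0.1667, -3.8333, 4.1667, -6.8333, 1.1667, 5.1667
Σ(y_t−ȳ)(y_{t+2}−ȳ) = (0.6944) + (26.1944) + (4.8611) + (-35.3056) = -3.5556
Denominator Σ(y_t−ȳ)² = 106.8333
r_2 = -3.5556 / 106.8333 = -0.033

-0.033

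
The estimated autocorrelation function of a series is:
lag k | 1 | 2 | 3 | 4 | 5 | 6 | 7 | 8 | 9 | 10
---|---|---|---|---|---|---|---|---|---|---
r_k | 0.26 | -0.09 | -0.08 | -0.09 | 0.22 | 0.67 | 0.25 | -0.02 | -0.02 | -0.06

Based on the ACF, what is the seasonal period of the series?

The largest autocorrelation is r_6 = 0.67; the remaining lags stay at or below 0.26.
The dominant spike at lag 6 indicates a seasonal period of 6.

6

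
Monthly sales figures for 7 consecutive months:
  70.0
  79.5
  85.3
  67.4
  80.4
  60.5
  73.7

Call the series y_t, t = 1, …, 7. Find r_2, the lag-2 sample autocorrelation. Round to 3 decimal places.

0.181

Mean ȳ = (70.0 + 79.5 + 85.3 + 67.4 + 80.4 + 60.5 + 73.7)/7 = 73.8286
Deviations from mean: -3.8286, 5.6714, 11.4714, -6.4286, 6.5714, -13.3286, -0.1286
Σ(y_t−ȳ)(y_{t+2}−ȳ) = (-43.9192) + (-36.4592) + (75.3837) + (85.6837) + (-0.8449) = 79.8441
Denominator Σ(y_t−ȳ)² = 440.5943
r_2 = 79.8441 / 440.5943 = 0.181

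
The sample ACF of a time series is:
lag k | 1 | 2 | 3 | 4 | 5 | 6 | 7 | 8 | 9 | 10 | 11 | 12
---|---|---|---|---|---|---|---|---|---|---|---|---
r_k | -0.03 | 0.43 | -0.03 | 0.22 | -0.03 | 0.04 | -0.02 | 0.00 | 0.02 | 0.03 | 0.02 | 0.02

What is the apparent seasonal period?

The largest autocorrelation is r_2 = 0.43, with a weaker echo at lag 4 (0.22); the remaining lags stay at or below 0.04.
The dominant spike at lag 2 indicates a seasonal period of 2.

2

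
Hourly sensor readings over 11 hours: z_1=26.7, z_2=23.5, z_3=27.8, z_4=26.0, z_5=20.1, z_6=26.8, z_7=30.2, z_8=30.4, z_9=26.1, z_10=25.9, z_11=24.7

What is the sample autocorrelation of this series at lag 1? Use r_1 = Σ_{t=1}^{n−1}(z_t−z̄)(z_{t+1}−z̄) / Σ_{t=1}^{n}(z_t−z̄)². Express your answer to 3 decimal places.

0.129

Mean z̄ = (26.7 + 23.5 + 27.8 + 26.0 + 20.1 + 26.8 + 30.2 + 30.4 + 26.1 + 25.9 + 24.7)/11 = 26.2000
Numerator Σ_{t=1}^{10}(z_t−z̄)(z_{t+1}−z̄) = 10.8300
Denominator Σ(z_t−z̄)² = 83.7000
r_1 = 10.8300 / 83.7000 = 0.129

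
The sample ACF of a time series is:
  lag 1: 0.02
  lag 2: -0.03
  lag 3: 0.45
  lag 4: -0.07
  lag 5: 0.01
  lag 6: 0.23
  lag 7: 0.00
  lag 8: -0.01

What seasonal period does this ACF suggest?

The largest autocorrelation is r_3 = 0.45, with a weaker echo at lag 6 (0.23); the remaining lags stay at or below 0.02.
The dominant spike at lag 3 indicates a seasonal period of 3.

3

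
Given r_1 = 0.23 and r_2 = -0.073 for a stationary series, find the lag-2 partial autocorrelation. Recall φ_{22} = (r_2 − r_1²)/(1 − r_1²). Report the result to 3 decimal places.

φ_{22} = (r_2 − r_1²) / (1 − r_1²)
r_1² = (0.23)² = 0.0529
Numerator = -0.073 − 0.0529 = -0.1259; denominator = 1 − 0.0529 = 0.9471
φ_{22} = -0.1259 / 0.9471 = -0.133

-0.133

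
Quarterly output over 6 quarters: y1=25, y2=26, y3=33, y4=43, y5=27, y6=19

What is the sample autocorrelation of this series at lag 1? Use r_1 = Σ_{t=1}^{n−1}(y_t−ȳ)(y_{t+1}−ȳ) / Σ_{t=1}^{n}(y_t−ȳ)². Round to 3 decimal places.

Mean ȳ = (25 + 26 + 33 + 43 + 27 + 19)/6 = 28.8333
Σ(y_t−ȳ)(y_{t+1}−ȳ) = (10.8611) + (-11.8056) + (59.0278) + (-25.9722) + (18.0278) = 50.1389
Denominator Σ(y_t−ȳ)² = 340.8333
r_1 = 50.1389 / 340.8333 = 0.147

0.147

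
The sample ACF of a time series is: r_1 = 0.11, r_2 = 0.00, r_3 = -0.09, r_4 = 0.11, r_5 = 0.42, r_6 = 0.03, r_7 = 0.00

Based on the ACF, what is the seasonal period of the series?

The largest autocorrelation is r_5 = 0.42; the remaining lags stay at or below 0.11.
The dominant spike at lag 5 indicates a seasonal period of 5.

5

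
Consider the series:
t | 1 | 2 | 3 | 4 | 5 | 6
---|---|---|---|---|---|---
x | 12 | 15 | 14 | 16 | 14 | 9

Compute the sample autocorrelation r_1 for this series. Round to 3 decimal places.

Mean x̄ = (12 + 15 + 14 + 16 + 14 + 9)/6 = 13.3333
Deviations from mean: -1.3333, 1.6667, 0.6667, 2.6667, 0.6667, -4.3333
Numerator Σ_{t=1}^{5}(x_t−x̄)(x_{t+1}−x̄) = -0.4444
Denominator Σ(x_t−x̄)² = 31.3333
r_1 = -0.4444 / 31.3333 = -0.014

-0.014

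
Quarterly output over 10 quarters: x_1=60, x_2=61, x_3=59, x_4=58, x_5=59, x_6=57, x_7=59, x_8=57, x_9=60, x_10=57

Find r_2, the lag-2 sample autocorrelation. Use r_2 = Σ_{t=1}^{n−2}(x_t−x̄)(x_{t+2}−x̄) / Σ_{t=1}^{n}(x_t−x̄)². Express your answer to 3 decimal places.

Mean x̄ = (60 + 61 + 59 + 58 + 59 + 57 + 59 + 57 + 60 + 57)/10 = 58.7000
Numerator Σ_{t=1}^{8}(x_t−x̄)(x_{t+2}−x̄) = 6.3200
Denominator Σ(x_t−x̄)² = 18.1000
r_2 = 6.3200 / 18.1000 = 0.349

0.349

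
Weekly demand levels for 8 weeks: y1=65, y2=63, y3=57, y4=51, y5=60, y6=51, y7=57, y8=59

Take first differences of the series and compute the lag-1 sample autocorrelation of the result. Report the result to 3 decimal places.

First differences Δy: -2, -6, -6, 9, -9, 6, 2
Mean of differences = -0.8571
Numerator Σ(Δy_t−Δȳ)(Δy_{t+1}−Δȳ) = -134.8776
Denominator Σ(Δy_t−Δȳ)² = 272.8571
r_1(Δy) = -134.8776 / 272.8571 = -0.494

-0.494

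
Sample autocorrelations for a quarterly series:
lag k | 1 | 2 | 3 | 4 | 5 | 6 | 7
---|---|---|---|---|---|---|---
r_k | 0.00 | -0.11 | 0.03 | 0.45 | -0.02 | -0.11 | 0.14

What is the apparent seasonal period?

4

The largest autocorrelation is r_4 = 0.45; the remaining lags stay at or below 0.14.
The dominant spike at lag 4 indicates a seasonal period of 4.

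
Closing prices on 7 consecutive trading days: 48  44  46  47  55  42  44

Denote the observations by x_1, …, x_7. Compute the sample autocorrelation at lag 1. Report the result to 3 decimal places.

Mean x̄ = (48 + 44 + 46 + 47 + 55 + 42 + 44)/7 = 46.5714
Deviations from mean: 1.4286, -2.5714, -0.5714, 0.4286, 8.4286, -4.5714, -2.5714
Σ(x_t−x̄)(x_{t+1}−x̄) = (-3.6735) + (1.4694) + (-0.2449) + (3.6122) + (-38.5306) + (11.7551) = -25.6122
Denominator Σ(x_t−x̄)² = 107.7143
r_1 = -25.6122 / 107.7143 = -0.238

-0.238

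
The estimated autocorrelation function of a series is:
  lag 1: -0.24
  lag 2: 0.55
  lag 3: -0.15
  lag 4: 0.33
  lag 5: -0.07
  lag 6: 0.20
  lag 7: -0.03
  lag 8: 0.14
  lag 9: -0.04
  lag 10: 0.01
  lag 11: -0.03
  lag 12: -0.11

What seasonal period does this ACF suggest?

The largest autocorrelation is r_2 = 0.55, with weaker echoes at lags 4 (0.33) and 6 (0.20); the remaining lags stay at or below 0.14.
The dominant spike at lag 2 indicates a seasonal period of 2.

2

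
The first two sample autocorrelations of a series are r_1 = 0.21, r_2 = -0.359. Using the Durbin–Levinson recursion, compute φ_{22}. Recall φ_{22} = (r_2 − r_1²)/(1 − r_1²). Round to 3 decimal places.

-0.422

φ_{22} = (r_2 − r_1²) / (1 − r_1²)
r_1² = (0.21)² = 0.0441
Numerator = -0.359 − 0.0441 = -0.4031; denominator = 1 − 0.0441 = 0.9559
φ_{22} = -0.4031 / 0.9559 = -0.422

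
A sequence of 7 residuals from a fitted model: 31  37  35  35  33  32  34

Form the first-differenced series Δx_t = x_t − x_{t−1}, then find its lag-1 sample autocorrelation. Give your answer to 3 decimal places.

-0.205

First differences Δx: 6, -2, 0, -2, -1, 2
Mean of differences = 0.5000
Numerator Σ(Δx_t−Δx̄)(Δx_{t+1}−Δx̄) = -9.7500
Denominator Σ(Δx_t−Δx̄)² = 47.5000
r_1(Δx) = -9.7500 / 47.5000 = -0.205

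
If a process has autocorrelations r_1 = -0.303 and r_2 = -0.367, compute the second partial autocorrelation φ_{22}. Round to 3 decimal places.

-0.505

φ_{22} = (r_2 − r_1²) / (1 − r_1²)
r_1² = (-0.303)² = 0.091809
Numerator = -0.367 − 0.0918 = -0.4588; denominator = 1 − 0.0918 = 0.9082
φ_{22} = -0.4588 / 0.9082 = -0.505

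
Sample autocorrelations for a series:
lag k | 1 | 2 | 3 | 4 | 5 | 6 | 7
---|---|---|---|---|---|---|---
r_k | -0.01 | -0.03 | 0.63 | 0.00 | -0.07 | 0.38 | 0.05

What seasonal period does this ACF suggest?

The largest autocorrelation is r_3 = 0.63, with a weaker echo at lag 6 (0.38); the remaining lags stay at or below 0.05.
The dominant spike at lag 3 indicates a seasonal period of 3.

3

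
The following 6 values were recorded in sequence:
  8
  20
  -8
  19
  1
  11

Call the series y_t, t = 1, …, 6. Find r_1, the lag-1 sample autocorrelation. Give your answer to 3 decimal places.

-0.807

Mean ȳ = (8 + 20 − 8 + 19 + 1 + 11)/6 = 8.5000
Deviations from mean: -0.5000, 11.5000, -16.5000, 10.5000, -7.5000, 2.5000
Σ(y_t−ȳ)(y_{t+1}−ȳ) = (-5.7500) + (-189.7500) + (-173.2500) + (-78.7500) + (-18.7500) = -466.2500
Denominator Σ(y_t−ȳ)² = 577.5000
r_1 = -466.2500 / 577.5000 = -0.807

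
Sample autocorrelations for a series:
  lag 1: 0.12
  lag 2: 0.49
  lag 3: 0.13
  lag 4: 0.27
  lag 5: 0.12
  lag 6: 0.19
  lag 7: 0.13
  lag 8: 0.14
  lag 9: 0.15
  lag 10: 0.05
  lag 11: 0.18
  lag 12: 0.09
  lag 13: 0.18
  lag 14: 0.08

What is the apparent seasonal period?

2

The largest autocorrelation is r_2 = 0.49, with weaker echoes at lags 4 (0.27) and 6 (0.19); the remaining lags stay at or below 0.18.
The dominant spike at lag 2 indicates a seasonal period of 2.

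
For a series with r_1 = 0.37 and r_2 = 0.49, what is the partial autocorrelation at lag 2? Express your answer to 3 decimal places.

0.409

φ_{22} = (r_2 − r_1²) / (1 − r_1²)
r_1² = (0.37)² = 0.1369
Numerator = 0.49 − 0.1369 = 0.3531; denominator = 1 − 0.1369 = 0.8631
φ_{22} = 0.3531 / 0.8631 = 0.409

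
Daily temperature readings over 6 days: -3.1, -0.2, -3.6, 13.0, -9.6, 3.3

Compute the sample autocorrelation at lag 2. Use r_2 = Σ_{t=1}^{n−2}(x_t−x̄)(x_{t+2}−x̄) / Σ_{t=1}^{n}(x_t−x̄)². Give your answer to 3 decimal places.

0.293

Mean x̄ = (-3.1 − 0.2 − 3.6 + 13.0 − 9.6 + 3.3)/6 = -0.0333
Σ(x_t−x̄)(x_{t+2}−x̄) = (10.9378) + (-2.1722) + (34.1211) + (43.4444) = 86.3311
Denominator Σ(x_t−x̄)² = 294.6533
r_2 = 86.3311 / 294.6533 = 0.293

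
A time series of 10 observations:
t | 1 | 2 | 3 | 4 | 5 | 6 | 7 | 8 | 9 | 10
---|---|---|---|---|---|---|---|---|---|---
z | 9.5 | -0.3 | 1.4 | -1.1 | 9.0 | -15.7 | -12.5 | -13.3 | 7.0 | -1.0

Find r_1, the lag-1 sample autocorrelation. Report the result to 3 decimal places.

Mean z̄ = (9.5 − 0.3 + 1.4 − 1.1 + 9.0 − 15.7 − 12.5 − 13.3 + 7.0 − 1.0)/10 = -1.7000
Numerator Σ_{t=1}^{9}(z_t−z̄)(z_{t+1}−z̄) = 60.1500
Denominator Σ(z_t−z̄)² = 775.2400
r_1 = 60.1500 / 775.2400 = 0.078

0.078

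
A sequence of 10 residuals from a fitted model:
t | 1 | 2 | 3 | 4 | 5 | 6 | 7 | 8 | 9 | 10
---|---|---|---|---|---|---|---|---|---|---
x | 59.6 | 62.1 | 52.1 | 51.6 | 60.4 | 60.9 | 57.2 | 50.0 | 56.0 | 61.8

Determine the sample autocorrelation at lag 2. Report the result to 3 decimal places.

-0.738

Mean x̄ = (59.6 + 62.1 + 52.1 + 51.6 + 60.4 + 60.9 + 57.2 + 50.0 + 56.0 + 61.8)/10 = 57.1700
Numerator Σ_{t=1}^{8}(x_t−x̄)(x_{t+2}−x̄) = -136.8118
Denominator Σ(x_t−x̄)² = 185.5010
r_2 = -136.8118 / 185.5010 = -0.738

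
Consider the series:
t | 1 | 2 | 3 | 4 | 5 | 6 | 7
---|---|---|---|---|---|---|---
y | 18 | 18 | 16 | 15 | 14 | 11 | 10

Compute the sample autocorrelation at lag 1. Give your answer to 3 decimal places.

Mean ȳ = (18 + 18 + 16 + 15 + 14 + 11 + 10)/7 = 14.5714
Deviations from mean: 3.4286, 3.4286, 1.4286, 0.4286, -0.5714, -3.5714, -4.5714
Σ(y_t−ȳ)(y_{t+1}−ȳ) = (11.7551) + (4.8980) + (0.6122) + (-0.2449) + (2.0408) + (16.3265) = 35.3878
Denominator Σ(y_t−ȳ)² = 59.7143
r_1 = 35.3878 / 59.7143 = 0.593

0.593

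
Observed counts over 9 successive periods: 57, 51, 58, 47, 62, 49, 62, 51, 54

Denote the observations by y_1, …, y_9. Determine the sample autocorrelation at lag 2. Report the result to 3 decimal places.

Mean ȳ = (57 + 51 + 58 + 47 + 62 + 49 + 62 + 51 + 54)/9 = 54.5556
Σ(y_t−ȳ)(y_{t+2}−ȳ) = (8.4198) + (26.8642) + (25.6420) + (41.9753) + (55.4198) + (19.7531) + (-4.1358) = 173.9383
Denominator Σ(y_t−ȳ)² = 242.2222
r_2 = 173.9383 / 242.2222 = 0.718

0.718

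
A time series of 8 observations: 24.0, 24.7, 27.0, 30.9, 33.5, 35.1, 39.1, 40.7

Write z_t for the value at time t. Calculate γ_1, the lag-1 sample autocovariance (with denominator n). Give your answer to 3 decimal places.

Mean z̄ = (24.0 + 24.7 + 27.0 + 30.9 + 33.5 + 35.1 + 39.1 + 40.7)/8 = 31.8750
Deviations: -7.8750, -7.1750, -4.8750, -0.9750, 1.6250, 3.2250, 7.2250, 8.8250
Σ_{t=1}^{7}(z_t−z̄)(z_{t+1}−z̄) = 186.9519
γ_1 = 186.9519 / 8 = 23.369

23.369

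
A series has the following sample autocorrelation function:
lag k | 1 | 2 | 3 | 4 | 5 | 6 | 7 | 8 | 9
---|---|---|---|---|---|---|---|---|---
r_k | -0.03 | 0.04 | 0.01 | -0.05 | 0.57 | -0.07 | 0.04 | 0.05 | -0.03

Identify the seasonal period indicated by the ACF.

5

The largest autocorrelation is r_5 = 0.57; the remaining lags stay at or below 0.05.
The dominant spike at lag 5 indicates a seasonal period of 5.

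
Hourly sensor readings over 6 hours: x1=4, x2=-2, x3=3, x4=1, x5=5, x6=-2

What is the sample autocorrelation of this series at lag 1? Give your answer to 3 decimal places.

Mean x̄ = (4 − 2 + 3 + 1 + 5 − 2)/6 = 1.5000
Deviations from mean: 2.5000, -3.5000, 1.5000, -0.5000, 3.5000, -3.5000
Numerator Σ_{t=1}^{5}(x_t−x̄)(x_{t+1}−x̄) = -28.7500
Denominator Σ(x_t−x̄)² = 45.5000
r_1 = -28.7500 / 45.5000 = -0.632

-0.632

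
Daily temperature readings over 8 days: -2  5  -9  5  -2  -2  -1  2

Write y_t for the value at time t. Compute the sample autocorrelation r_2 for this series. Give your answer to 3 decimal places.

0.305

Mean ȳ = (-2 + 5 − 9 + 5 − 2 − 2 − 1 + 2)/8 = -0.5000
Deviations from mean: -1.5000, 5.5000, -8.5000, 5.5000, -1.5000, -1.5000, -0.5000, 2.5000
Numerator Σ_{t=1}^{6}(y_t−ȳ)(y_{t+2}−ȳ) = 44.5000
Denominator Σ(y_t−ȳ)² = 146.0000
r_2 = 44.5000 / 146.0000 = 0.305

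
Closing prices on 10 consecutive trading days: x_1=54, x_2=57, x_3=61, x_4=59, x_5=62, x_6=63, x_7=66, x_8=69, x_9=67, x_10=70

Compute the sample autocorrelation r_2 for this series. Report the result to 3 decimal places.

Mean x̄ = (54 + 57 + 61 + 59 + 62 + 63 + 66 + 69 + 67 + 70)/10 = 62.8000
Numerator Σ_{t=1}^{8}(x_t−x̄)(x_{t+2}−x̄) = 95.3200
Denominator Σ(x_t−x̄)² = 247.6000
r_2 = 95.3200 / 247.6000 = 0.385

0.385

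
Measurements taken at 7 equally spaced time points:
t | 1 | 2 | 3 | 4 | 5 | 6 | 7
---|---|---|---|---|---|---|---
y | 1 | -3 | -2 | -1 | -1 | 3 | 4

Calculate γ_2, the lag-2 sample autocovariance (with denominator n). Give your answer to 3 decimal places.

-0.496

Mean ȳ = (1 − 3 − 2 − 1 − 1 + 3 + 4)/7 = 0.1429
Deviations: 0.8571, -3.1429, -2.1429, -1.1429, -1.1429, 2.8571, 3.8571
Σ_{t=1}^{5}(y_t−ȳ)(y_{t+2}−ȳ) = -3.4694
γ_2 = -3.4694 / 7 = -0.496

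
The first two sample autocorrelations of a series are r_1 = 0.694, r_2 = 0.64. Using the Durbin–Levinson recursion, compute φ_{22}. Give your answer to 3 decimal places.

φ_{22} = (r_2 − r_1²) / (1 − r_1²)
r_1² = (0.694)² = 0.481636
Numerator = 0.64 − 0.4816 = 0.1584; denominator = 1 − 0.4816 = 0.5184
φ_{22} = 0.1584 / 0.5184 = 0.306

0.306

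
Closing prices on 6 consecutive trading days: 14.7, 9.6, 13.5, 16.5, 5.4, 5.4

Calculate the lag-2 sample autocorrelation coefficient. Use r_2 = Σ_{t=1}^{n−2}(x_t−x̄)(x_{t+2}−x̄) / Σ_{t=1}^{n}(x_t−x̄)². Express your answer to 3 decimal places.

-0.367

Mean x̄ = (14.7 + 9.6 + 13.5 + 16.5 + 5.4 + 5.4)/6 = 10.8500
Deviations from mean: 3.8500, -1.2500, 2.6500, 5.6500, -5.4500, -5.4500
Σ(x_t−x̄)(x_{t+2}−x̄) = (10.2025) + (-7.0625) + (-14.4425) + (-30.7925) = -42.0950
Denominator Σ(x_t−x̄)² = 114.7350
r_2 = -42.0950 / 114.7350 = -0.367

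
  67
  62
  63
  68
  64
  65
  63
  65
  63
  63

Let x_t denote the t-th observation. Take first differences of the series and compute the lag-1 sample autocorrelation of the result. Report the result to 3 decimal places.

-0.432

First differences Δx: -5, 1, 5, -4, 1, -2, 2, -2, 0
Mean of differences = -0.4444
Numerator Σ(Δx_t−Δx̄)(Δx_{t+1}−Δx̄) = -33.7531
Denominator Σ(Δx_t−Δx̄)² = 78.2222
r_1(Δx) = -33.7531 / 78.2222 = -0.432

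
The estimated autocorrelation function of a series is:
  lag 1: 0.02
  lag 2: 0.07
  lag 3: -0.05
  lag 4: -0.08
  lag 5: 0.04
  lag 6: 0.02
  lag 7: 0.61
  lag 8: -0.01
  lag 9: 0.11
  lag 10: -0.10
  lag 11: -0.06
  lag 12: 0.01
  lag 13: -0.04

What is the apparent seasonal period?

7

The largest autocorrelation is r_7 = 0.61; the remaining lags stay at or below 0.11.
The dominant spike at lag 7 indicates a seasonal period of 7.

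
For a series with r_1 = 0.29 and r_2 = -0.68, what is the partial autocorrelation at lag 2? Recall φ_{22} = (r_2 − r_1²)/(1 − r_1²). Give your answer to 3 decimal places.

-0.834

φ_{22} = (r_2 − r_1²) / (1 − r_1²)
r_1² = (0.29)² = 0.0841
Numerator = -0.68 − 0.0841 = -0.7641; denominator = 1 − 0.0841 = 0.9159
φ_{22} = -0.7641 / 0.9159 = -0.834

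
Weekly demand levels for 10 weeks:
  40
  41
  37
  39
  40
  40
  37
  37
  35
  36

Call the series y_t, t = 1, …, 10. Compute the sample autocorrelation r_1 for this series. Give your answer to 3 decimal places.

0.414

Mean ȳ = (40 + 41 + 37 + 39 + 40 + 40 + 37 + 37 + 35 + 36)/10 = 38.2000
Numerator Σ_{t=1}^{9}(y_t−ȳ)(y_{t+1}−ȳ) = 15.5600
Denominator Σ(y_t−ȳ)² = 37.6000
r_1 = 15.5600 / 37.6000 = 0.414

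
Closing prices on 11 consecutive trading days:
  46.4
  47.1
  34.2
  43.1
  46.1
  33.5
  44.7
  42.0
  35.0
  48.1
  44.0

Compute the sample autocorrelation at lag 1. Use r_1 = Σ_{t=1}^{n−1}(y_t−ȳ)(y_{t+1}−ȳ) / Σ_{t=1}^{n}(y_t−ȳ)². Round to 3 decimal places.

-0.371

Mean ȳ = (46.4 + 47.1 + 34.2 + 43.1 + 46.1 + 33.5 + 44.7 + 42.0 + 35.0 + 48.1 + 44.0)/11 = 42.2000
Numerator Σ_{t=1}^{10}(y_t−ȳ)(y_{t+1}−ȳ) = -108.9100
Denominator Σ(y_t−ȳ)² = 293.5400
r_1 = -108.9100 / 293.5400 = -0.371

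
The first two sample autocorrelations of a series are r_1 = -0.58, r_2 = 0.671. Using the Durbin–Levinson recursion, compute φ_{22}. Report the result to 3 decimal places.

0.504

φ_{22} = (r_2 − r_1²) / (1 − r_1²)
r_1² = (-0.58)² = 0.3364
Numerator = 0.671 − 0.3364 = 0.3346; denominator = 1 − 0.3364 = 0.6636
φ_{22} = 0.3346 / 0.6636 = 0.504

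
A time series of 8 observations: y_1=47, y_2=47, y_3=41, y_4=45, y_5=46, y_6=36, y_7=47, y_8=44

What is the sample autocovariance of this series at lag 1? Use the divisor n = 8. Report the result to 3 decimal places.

-5.096

Mean ȳ = (47 + 47 + 41 + 45 + 46 + 36 + 47 + 44)/8 = 44.1250
Σ_{t=1}^{7}(y_t−ȳ)(y_{t+1}−ȳ) = -40.7656
γ_1 = -40.7656 / 8 = -5.096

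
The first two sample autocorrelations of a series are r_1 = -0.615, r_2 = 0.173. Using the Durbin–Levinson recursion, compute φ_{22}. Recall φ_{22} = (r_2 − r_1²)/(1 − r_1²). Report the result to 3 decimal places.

φ_{22} = (r_2 − r_1²) / (1 − r_1²)
r_1² = (-0.615)² = 0.378225
Numerator = 0.173 − 0.3782 = -0.2052; denominator = 1 − 0.3782 = 0.6218
φ_{22} = -0.2052 / 0.6218 = -0.330

-0.330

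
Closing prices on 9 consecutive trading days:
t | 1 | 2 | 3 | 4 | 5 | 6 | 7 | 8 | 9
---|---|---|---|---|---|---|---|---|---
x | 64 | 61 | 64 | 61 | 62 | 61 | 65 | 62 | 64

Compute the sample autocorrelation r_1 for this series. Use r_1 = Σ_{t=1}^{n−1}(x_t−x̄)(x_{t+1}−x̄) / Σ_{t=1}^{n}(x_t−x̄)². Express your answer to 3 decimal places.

Mean x̄ = (64 + 61 + 64 + 61 + 62 + 61 + 65 + 62 + 64)/9 = 62.6667
Numerator Σ_{t=1}^{8}(x_t−x̄)(x_{t+1}−x̄) = -10.7778
Denominator Σ(x_t−x̄)² = 20.0000
r_1 = -10.7778 / 20.0000 = -0.539

-0.539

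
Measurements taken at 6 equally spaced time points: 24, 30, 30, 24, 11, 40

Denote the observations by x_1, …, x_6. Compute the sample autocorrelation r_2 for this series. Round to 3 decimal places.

Mean x̄ = (24 + 30 + 30 + 24 + 11 + 40)/6 = 26.5000
Deviations from mean: -2.5000, 3.5000, 3.5000, -2.5000, -15.5000, 13.5000
Numerator Σ_{t=1}^{4}(x_t−x̄)(x_{t+2}−x̄) = -105.5000
Denominator Σ(x_t−x̄)² = 459.5000
r_2 = -105.5000 / 459.5000 = -0.230

-0.230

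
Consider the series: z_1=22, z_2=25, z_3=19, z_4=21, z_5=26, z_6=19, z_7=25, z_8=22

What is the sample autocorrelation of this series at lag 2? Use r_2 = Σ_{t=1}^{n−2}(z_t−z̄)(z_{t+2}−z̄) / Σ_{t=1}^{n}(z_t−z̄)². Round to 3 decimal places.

0.016

Mean z̄ = (22 + 25 + 19 + 21 + 26 + 19 + 25 + 22)/8 = 22.3750
Deviations from mean: -0.3750, 2.6250, -3.3750, -1.3750, 3.6250, -3.3750, 2.6250, -0.3750
Σ(z_t−z̄)(z_{t+2}−z̄) = (1.2656) + (-3.6094) + (-12.2344) + (4.6406) + (9.5156) + (1.2656) = 0.8438
Denominator Σ(z_t−z̄)² = 51.8750
r_2 = 0.8438 / 51.8750 = 0.016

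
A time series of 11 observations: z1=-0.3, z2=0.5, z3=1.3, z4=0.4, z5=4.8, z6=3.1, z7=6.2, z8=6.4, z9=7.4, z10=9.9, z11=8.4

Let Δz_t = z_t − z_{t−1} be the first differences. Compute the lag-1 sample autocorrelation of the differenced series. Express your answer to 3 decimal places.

-0.728

First differences Δz: 0.8, 0.8, -0.9, 4.4, -1.7, 3.1, 0.2, 1.0, 2.5, -1.5
Mean of differences = 0.8700
Numerator Σ(Δz_t−Δz̄)(Δz_{t+1}−Δz̄) = -26.1549
Denominator Σ(Δz_t−Δz̄)² = 35.9210
r_1(Δz) = -26.1549 / 35.9210 = -0.728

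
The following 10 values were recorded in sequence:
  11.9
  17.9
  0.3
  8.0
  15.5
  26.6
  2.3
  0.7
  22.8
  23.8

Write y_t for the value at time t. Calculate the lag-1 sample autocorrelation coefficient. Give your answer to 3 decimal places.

Mean ȳ = (11.9 + 17.9 + 0.3 + 8.0 + 15.5 + 26.6 + 2.3 + 0.7 + 22.8 + 23.8)/10 = 12.9800
Numerator Σ_{t=1}^{9}(y_t−ȳ)(y_{t+1}−ȳ) = -11.4284
Denominator Σ(y_t−ȳ)² = 881.1760
r_1 = -11.4284 / 881.1760 = -0.013

-0.013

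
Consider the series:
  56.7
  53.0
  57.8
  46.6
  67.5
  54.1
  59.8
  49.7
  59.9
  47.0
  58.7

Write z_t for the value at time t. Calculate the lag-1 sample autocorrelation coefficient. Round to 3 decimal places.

Mean z̄ = (56.7 + 53.0 + 57.8 + 46.6 + 67.5 + 54.1 + 59.8 + 49.7 + 59.9 + 47.0 + 58.7)/11 = 55.5273
Numerator Σ_{t=1}^{10}(z_t−z̄)(z_{t+1}−z̄) = -273.7889
Denominator Σ(z_t−z̄)² = 392.1218
r_1 = -273.7889 / 392.1218 = -0.698

-0.698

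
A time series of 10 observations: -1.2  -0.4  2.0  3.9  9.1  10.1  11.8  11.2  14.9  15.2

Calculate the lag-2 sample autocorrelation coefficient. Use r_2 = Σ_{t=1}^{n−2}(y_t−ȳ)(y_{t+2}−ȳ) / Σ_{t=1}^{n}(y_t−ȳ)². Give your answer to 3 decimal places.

0.399

Mean ȳ = (-1.2 − 0.4 + 2.0 + 3.9 + 9.1 + 10.1 + 11.8 + 11.2 + 14.9 + 15.2)/10 = 7.6600
Numerator Σ_{t=1}^{8}(y_t−ȳ)(y_{t+2}−ȳ) = 134.3928
Denominator Σ(y_t−ȳ)² = 336.6040
r_2 = 134.3928 / 336.6040 = 0.399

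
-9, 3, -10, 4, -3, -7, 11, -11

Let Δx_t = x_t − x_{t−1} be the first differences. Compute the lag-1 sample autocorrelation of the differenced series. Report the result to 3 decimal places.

First differences Δx: 12, -13, 14, -7, -4, 18, -22
Mean of differences = -0.2857
Numerator Σ(Δx_t−Δx̄)(Δx_{t+1}−Δx̄) = -873.7959
Denominator Σ(Δx_t−Δx̄)² = 1381.4286
r_1(Δx) = -873.7959 / 1381.4286 = -0.633

-0.633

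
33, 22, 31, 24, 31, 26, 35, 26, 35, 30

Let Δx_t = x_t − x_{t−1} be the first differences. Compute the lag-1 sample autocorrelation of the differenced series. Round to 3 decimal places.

First differences Δx: -11, 9, -7, 7, -5, 9, -9, 9, -5
Mean of differences = -0.3333
Numerator Σ(Δx_t−Δx̄)(Δx_{t+1}−Δx̄) = -493.7778
Denominator Σ(Δx_t−Δx̄)² = 592.0000
r_1(Δx) = -493.7778 / 592.0000 = -0.834

-0.834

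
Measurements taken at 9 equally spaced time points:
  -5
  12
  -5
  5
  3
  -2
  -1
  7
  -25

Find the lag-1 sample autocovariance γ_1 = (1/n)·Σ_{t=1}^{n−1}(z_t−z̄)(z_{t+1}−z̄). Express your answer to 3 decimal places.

Mean z̄ = (-5 + 12 − 5 + 5 + 3 − 2 − 1 + 7 − 25)/9 = -1.2222
Σ_{t=1}^{8}(z_t−z̄)(z_{t+1}−z̄) = -294.2716
γ_1 = -294.2716 / 9 = -32.697

-32.697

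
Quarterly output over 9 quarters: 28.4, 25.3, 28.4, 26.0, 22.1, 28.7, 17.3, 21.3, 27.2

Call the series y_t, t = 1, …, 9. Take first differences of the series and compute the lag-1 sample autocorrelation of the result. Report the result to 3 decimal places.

-0.497

First differences Δy: -3.1, 3.1, -2.4, -3.9, 6.6, -11.4, 4.0, 5.9
Mean of differences = -0.1500
Numerator Σ(Δy_t−Δȳ)(Δy_{t+1}−Δȳ) = -131.2925
Denominator Σ(Δy_t−Δȳ)² = 264.3400
r_1(Δy) = -131.2925 / 264.3400 = -0.497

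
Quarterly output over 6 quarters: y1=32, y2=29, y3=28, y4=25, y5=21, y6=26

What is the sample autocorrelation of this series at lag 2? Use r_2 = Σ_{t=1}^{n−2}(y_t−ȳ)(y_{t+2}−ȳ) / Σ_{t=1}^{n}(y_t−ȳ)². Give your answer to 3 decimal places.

Mean ȳ = (32 + 29 + 28 + 25 + 21 + 26)/6 = 26.8333
Deviations from mean: 5.1667, 2.1667, 1.1667, -1.8333, -5.8333, -0.8333
Σ(y_t−ȳ)(y_{t+2}−ȳ) = (6.0278) + (-3.9722) + (-6.8056) + (1.5278) = -3.2222
Denominator Σ(y_t−ȳ)² = 70.8333
r_2 = -3.2222 / 70.8333 = -0.045

-0.045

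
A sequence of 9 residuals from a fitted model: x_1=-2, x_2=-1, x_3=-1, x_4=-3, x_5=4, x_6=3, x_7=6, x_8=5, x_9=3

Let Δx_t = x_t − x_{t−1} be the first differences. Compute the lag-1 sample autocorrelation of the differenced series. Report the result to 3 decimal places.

First differences Δx: 1, 0, -2, 7, -1, 3, -1, -2
Mean of differences = 0.6250
Numerator Σ(Δx_t−Δx̄)(Δx_{t+1}−Δx̄) = -29.1406
Denominator Σ(Δx_t−Δx̄)² = 65.8750
r_1(Δx) = -29.1406 / 65.8750 = -0.442

-0.442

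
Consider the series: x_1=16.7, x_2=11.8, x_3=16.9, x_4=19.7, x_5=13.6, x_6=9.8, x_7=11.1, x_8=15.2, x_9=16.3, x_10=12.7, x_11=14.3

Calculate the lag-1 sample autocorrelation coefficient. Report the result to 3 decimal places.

Mean x̄ = (16.7 + 11.8 + 16.9 + 19.7 + 13.6 + 9.8 + 11.1 + 15.2 + 16.3 + 12.7 + 14.3)/11 = 14.3727
Numerator Σ_{t=1}^{10}(x_t−x̄)(x_{t+1}−x̄) = 11.1411
Denominator Σ(x_t−x̄)² = 86.2218
r_1 = 11.1411 / 86.2218 = 0.129

0.129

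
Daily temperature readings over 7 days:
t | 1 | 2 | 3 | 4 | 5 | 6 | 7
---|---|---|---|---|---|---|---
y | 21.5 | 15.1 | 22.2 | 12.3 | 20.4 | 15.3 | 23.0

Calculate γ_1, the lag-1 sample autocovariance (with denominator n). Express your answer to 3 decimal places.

Mean ȳ = (21.5 + 15.1 + 22.2 + 12.3 + 20.4 + 15.3 + 23.0)/7 = 18.5429
Σ_{t=1}^{6}(y_t−ȳ)(y_{t+1}−ȳ) = -77.6733
γ_1 = -77.6733 / 7 = -11.096

-11.096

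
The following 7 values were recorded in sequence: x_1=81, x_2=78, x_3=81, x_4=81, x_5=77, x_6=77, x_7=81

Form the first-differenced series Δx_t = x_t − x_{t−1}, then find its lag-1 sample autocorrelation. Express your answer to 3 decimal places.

-0.180

First differences Δx: -3, 3, 0, -4, 0, 4
Mean of differences = 0.0000
Numerator Σ(Δx_t−Δx̄)(Δx_{t+1}−Δx̄) = -9.0000
Denominator Σ(Δx_t−Δx̄)² = 50.0000
r_1(Δx) = -9.0000 / 50.0000 = -0.180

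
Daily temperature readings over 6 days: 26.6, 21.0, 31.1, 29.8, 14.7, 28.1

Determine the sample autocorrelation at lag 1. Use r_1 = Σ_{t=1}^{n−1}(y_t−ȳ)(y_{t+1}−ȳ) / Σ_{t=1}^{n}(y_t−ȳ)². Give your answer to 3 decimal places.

-0.423

Mean ȳ = (26.6 + 21.0 + 31.1 + 29.8 + 14.7 + 28.1)/6 = 25.2167
Deviations from mean: 1.3833, -4.2167, 5.8833, 4.5833, -10.5167, 2.8833
Numerator Σ_{t=1}^{5}(y_t−ȳ)(y_{t+1}−ȳ) = -82.2003
Denominator Σ(y_t−ȳ)² = 194.2283
r_1 = -82.2003 / 194.2283 = -0.423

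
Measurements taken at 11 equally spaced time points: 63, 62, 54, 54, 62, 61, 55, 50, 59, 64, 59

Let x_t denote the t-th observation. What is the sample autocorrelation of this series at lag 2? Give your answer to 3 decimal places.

Mean x̄ = (63 + 62 + 54 + 54 + 62 + 61 + 55 + 50 + 59 + 64 + 59)/11 = 58.4545
Numerator Σ_{t=1}^{9}(x_t−x̄)(x_{t+2}−x̄) = -145.4132
Denominator Σ(x_t−x̄)² = 206.7273
r_2 = -145.4132 / 206.7273 = -0.703

-0.703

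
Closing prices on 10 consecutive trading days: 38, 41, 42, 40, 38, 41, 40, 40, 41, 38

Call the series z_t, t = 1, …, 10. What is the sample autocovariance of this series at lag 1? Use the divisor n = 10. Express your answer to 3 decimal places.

Mean z̄ = (38 + 41 + 42 + 40 + 38 + 41 + 40 + 40 + 41 + 38)/10 = 39.9000
Σ_{t=1}^{9}(z_t−z̄)(z_{t+1}−z̄) = -3.7100
γ_1 = -3.7100 / 10 = -0.371

-0.371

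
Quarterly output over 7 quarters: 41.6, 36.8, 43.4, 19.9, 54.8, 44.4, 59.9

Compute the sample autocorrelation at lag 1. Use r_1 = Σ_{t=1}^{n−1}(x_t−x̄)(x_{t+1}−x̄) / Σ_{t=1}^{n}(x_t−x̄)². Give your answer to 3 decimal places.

Mean x̄ = (41.6 + 36.8 + 43.4 + 19.9 + 54.8 + 44.4 + 59.9)/7 = 42.9714
Σ(x_t−x̄)(x_{t+1}−x̄) = (8.4637) + (-2.6449) + (-9.8878) + (-272.9020) + (16.8980) + (24.1837) = -235.8894
Denominator Σ(x_t−x̄)² = 1000.9743
r_1 = -235.8894 / 1000.9743 = -0.236

-0.236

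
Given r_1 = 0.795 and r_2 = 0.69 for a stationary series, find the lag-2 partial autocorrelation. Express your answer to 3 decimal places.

φ_{22} = (r_2 − r_1²) / (1 − r_1²)
r_1² = (0.795)² = 0.632025
Numerator = 0.69 − 0.6320 = 0.0580; denominator = 1 − 0.6320 = 0.3680
φ_{22} = 0.0580 / 0.3680 = 0.158

0.158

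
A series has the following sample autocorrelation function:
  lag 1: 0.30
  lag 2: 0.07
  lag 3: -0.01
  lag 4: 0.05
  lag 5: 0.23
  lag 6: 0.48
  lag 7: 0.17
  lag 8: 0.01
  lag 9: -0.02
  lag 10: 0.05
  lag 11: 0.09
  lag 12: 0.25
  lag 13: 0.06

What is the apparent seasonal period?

The largest autocorrelation is r_6 = 0.48; the remaining lags stay at or below 0.30. The elevated value at lag 1 (0.30), dropping to 0.07 at lag 2, reflects decaying short-term dependence rather than seasonality.
The dominant spike at lag 6 indicates a seasonal period of 6.

6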